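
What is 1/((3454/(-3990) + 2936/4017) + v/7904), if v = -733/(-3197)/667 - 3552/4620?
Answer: -401018682992928/54084461935723 ≈ -7.4147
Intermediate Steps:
v = -630907899/820973615 (v = -733*(-1/3197)*(1/667) - 3552*1/4620 = (733/3197)*(1/667) - 296/385 = 733/2132399 - 296/385 = -630907899/820973615 ≈ -0.76849)
1/((3454/(-3990) + 2936/4017) + v/7904) = 1/((3454/(-3990) + 2936/4017) - 630907899/820973615/7904) = 1/((3454*(-1/3990) + 2936*(1/4017)) - 630907899/820973615*1/7904) = 1/((-1727/1995 + 2936/4017) - 630907899/6488975452960) = 1/(-360013/2671305 - 630907899/6488975452960) = 1/(-54084461935723/401018682992928) = -401018682992928/54084461935723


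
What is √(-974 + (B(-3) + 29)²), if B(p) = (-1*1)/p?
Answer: I*√1022/3 ≈ 10.656*I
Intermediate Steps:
B(p) = -1/p
√(-974 + (B(-3) + 29)²) = √(-974 + (-1/(-3) + 29)²) = √(-974 + (-1*(-⅓) + 29)²) = √(-974 + (⅓ + 29)²) = √(-974 + (88/3)²) = √(-974 + 7744/9) = √(-1022/9) = I*√1022/3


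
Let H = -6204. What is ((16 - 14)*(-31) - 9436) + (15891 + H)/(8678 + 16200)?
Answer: -236281557/24878 ≈ -9497.6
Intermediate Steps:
((16 - 14)*(-31) - 9436) + (15891 + H)/(8678 + 16200) = ((16 - 14)*(-31) - 9436) + (15891 - 6204)/(8678 + 16200) = (2*(-31) - 9436) + 9687/24878 = (-62 - 9436) + 9687*(1/24878) = -9498 + 9687/24878 = -236281557/24878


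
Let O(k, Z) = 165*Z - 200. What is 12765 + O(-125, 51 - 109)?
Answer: 2995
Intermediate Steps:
O(k, Z) = -200 + 165*Z
12765 + O(-125, 51 - 109) = 12765 + (-200 + 165*(51 - 109)) = 12765 + (-200 + 165*(-58)) = 12765 + (-200 - 9570) = 12765 - 9770 = 2995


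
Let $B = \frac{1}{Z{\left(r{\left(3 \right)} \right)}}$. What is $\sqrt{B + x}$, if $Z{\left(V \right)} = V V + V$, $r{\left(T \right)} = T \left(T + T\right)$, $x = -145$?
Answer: $\frac{i \sqrt{1884382}}{114} \approx 12.041 i$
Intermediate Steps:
$r{\left(T \right)} = 2 T^{2}$ ($r{\left(T \right)} = T 2 T = 2 T^{2}$)
$Z{\left(V \right)} = V + V^{2}$ ($Z{\left(V \right)} = V^{2} + V = V + V^{2}$)
$B = \frac{1}{342}$ ($B = \frac{1}{2 \cdot 3^{2} \left(1 + 2 \cdot 3^{2}\right)} = \frac{1}{2 \cdot 9 \left(1 + 2 \cdot 9\right)} = \frac{1}{18 \left(1 + 18\right)} = \frac{1}{18 \cdot 19} = \frac{1}{342} \approx 0.002924$)
$\sqrt{B + x} = \sqrt{\frac{1}{342} - 145} = \sqrt{- \frac{49589}{342}} = \frac{i \sqrt{1884382}}{114}$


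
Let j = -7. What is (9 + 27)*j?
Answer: -252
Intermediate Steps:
(9 + 27)*j = (9 + 27)*(-7) = 36*(-7) = -252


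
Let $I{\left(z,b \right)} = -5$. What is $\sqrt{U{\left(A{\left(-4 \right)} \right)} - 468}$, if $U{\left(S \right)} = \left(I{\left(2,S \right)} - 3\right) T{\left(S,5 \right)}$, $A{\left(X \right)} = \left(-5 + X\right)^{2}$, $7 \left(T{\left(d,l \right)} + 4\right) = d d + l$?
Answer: $2 i \sqrt{1985} \approx 89.107 i$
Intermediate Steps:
$T{\left(d,l \right)} = -4 + \frac{l}{7} + \frac{d^{2}}{7}$ ($T{\left(d,l \right)} = -4 + \frac{d d + l}{7} = -4 + \frac{d^{2} + l}{7} = -4 + \frac{l + d^{2}}{7} = -4 + \left(\frac{l}{7} + \frac{d^{2}}{7}\right) = -4 + \frac{l}{7} + \frac{d^{2}}{7}$)
$U{\left(S \right)} = \frac{184}{7} - \frac{8 S^{2}}{7}$ ($U{\left(S \right)} = \left(-5 - 3\right) \left(-4 + \frac{1}{7} \cdot 5 + \frac{S^{2}}{7}\right) = - 8 \left(-4 + \frac{5}{7} + \frac{S^{2}}{7}\right) = - 8 \left(- \frac{23}{7} + \frac{S^{2}}{7}\right) = \frac{184}{7} - \frac{8 S^{2}}{7}$)
$\sqrt{U{\left(A{\left(-4 \right)} \right)} - 468} = \sqrt{\left(\frac{184}{7} - \frac{8 \left(\left(-5 - 4\right)^{2}\right)^{2}}{7}\right) - 468} = \sqrt{\left(\frac{184}{7} - \frac{8 \left(\left(-9\right)^{2}\right)^{2}}{7}\right) - 468} = \sqrt{\left(\frac{184}{7} - \frac{8 \cdot 81^{2}}{7}\right) - 468} = \sqrt{\left(\frac{184}{7} - \frac{52488}{7}\right) - 468} = \sqrt{-7472 - 468} = \sqrt{-7940} = 2 i \sqrt{1985}$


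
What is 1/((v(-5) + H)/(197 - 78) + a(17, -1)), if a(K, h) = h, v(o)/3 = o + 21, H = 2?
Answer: -119/69 ≈ -1.7246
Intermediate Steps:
v(o) = 63 + 3*o (v(o) = 3*(o + 21) = 3*(21 + o) = 63 + 3*o)
1/((v(-5) + H)/(197 - 78) + a(17, -1)) = 1/(((63 + 3*(-5)) + 2)/(197 - 78) - 1) = 1/(((63 - 15) + 2)/119 - 1) = 1/((48 + 2)*(1/119) - 1) = 1/(50*(1/119) - 1) = 1/(50/119 - 1) = 1/(-69/119) = -119/69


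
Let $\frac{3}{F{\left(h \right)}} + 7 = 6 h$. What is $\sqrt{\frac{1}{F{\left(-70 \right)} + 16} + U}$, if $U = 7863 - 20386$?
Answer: $\frac{2 i \sqrt{146002551765}}{6829} \approx 111.91 i$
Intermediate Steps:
$F{\left(h \right)} = \frac{3}{-7 + 6 h}$
$U = -12523$ ($U = 7863 - 20386 = -12523$)
$\sqrt{\frac{1}{F{\left(-70 \right)} + 16} + U} = \sqrt{\frac{1}{\frac{3}{-7 + 6 \left(-70\right)} + 16} - 12523} = \sqrt{\frac{1}{\frac{3}{-7 - 420} + 16} - 12523} = \sqrt{\frac{1}{\frac{3}{-427} + 16} - 12523} = \sqrt{\frac{1}{3 \left(- \frac{1}{427}\right) + 16} - 12523} = \sqrt{\frac{1}{- \frac{3}{427} + 16} - 12523} = \sqrt{\frac{1}{\frac{6829}{427}} - 12523} = \sqrt{\frac{427}{6829} - 12523} = \sqrt{- \frac{85519140}{6829}} = \frac{2 i \sqrt{146002551765}}{6829}$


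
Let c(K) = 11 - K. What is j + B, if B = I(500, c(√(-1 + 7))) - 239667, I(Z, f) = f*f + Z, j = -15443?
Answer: -254610 + (11 - √6)² ≈ -2.5454e+5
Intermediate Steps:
I(Z, f) = Z + f² (I(Z, f) = f² + Z = Z + f²)
B = -239167 + (11 - √6)² (B = (500 + (11 - √(-1 + 7))²) - 239667 = (500 + (11 - √6)²) - 239667 = -239167 + (11 - √6)² ≈ -2.3909e+5)
j + B = -15443 + (-239167 + (11 - √6)²) = -254610 + (11 - √6)²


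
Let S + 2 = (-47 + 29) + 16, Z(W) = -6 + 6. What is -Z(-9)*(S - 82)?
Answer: 0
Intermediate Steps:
Z(W) = 0
S = -4 (S = -2 + ((-47 + 29) + 16) = -2 + (-18 + 16) = -2 - 2 = -4)
-Z(-9)*(S - 82) = -0*(-4 - 82) = -0*(-86) = -1*0 = 0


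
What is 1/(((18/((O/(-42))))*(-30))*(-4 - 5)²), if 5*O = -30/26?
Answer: -1/7960680 ≈ -1.2562e-7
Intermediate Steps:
O = -3/13 (O = (-30/26)/5 = (-30*1/26)/5 = (⅕)*(-15/13) = -3/13 ≈ -0.23077)
1/(((18/((O/(-42))))*(-30))*(-4 - 5)²) = 1/(((18/((-3/13/(-42))))*(-30))*(-4 - 5)²) = 1/(((18/((-3/13*(-1/42))))*(-30))*(-9)²) = 1/(((18/(1/182))*(-30))*81) = 1/(((18*182)*(-30))*81) = 1/((3276*(-30))*81) = 1/(-98280*81) = 1/(-7960680) = -1/7960680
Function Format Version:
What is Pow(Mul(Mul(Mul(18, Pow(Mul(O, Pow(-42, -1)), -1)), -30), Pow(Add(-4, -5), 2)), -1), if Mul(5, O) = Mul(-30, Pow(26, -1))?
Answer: Rational(-1, 7960680) ≈ -1.2562e-7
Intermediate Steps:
O = Rational(-3, 13) (O = Mul(Rational(1, 5), Mul(-30, Pow(26, -1))) = Mul(Rational(1, 5), Mul(-30, Rational(1, 26))) = Mul(Rational(1, 5), Rational(-15, 13)) = Rational(-3, 13) ≈ -0.23077)
Pow(Mul(Mul(Mul(18, Pow(Mul(O, Pow(-42, -1)), -1)), -30), Pow(Add(-4, -5), 2)), -1) = Pow(Mul(Mul(Mul(18, Pow(Mul(Rational(-3, 13), Pow(-42, -1)), -1)), -30), Pow(Add(-4, -5), 2)), -1) = Pow(Mul(Mul(Mul(18, Pow(Mul(Rational(-3, 13), Rational(-1, 42)), -1)), -30), Pow(-9, 2)), -1) = Pow(Mul(Mul(Mul(18, Pow(Rational(1, 182), -1)), -30), 81), -1) = Pow(Mul(Mul(Mul(18, 182), -30), 81), -1) = Pow(Mul(Mul(3276, -30), 81), -1) = Pow(Mul(-98280, 81), -1) = Pow(-7960680, -1) = Rational(-1, 7960680)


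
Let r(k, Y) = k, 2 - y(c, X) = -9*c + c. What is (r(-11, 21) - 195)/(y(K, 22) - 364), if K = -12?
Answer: 103/229 ≈ 0.44978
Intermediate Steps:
y(c, X) = 2 + 8*c (y(c, X) = 2 - (-9*c + c) = 2 - (-8)*c = 2 + 8*c)
(r(-11, 21) - 195)/(y(K, 22) - 364) = (-11 - 195)/((2 + 8*(-12)) - 364) = -206/((2 - 96) - 364) = -206/(-94 - 364) = -206/(-458) = -206*(-1/458) = 103/229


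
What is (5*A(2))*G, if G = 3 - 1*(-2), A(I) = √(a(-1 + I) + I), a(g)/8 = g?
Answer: 25*√10 ≈ 79.057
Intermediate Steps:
a(g) = 8*g
A(I) = √(-8 + 9*I) (A(I) = √(8*(-1 + I) + I) = √((-8 + 8*I) + I) = √(-8 + 9*I))
G = 5 (G = 3 + 2 = 5)
(5*A(2))*G = (5*√(-8 + 9*2))*5 = (5*√(-8 + 18))*5 = (5*√10)*5 = 25*√10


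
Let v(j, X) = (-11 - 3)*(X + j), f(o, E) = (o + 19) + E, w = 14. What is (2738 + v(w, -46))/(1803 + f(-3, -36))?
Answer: 3186/1783 ≈ 1.7869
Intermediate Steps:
f(o, E) = 19 + E + o (f(o, E) = (19 + o) + E = 19 + E + o)
v(j, X) = -14*X - 14*j (v(j, X) = -14*(X + j) = -14*X - 14*j)
(2738 + v(w, -46))/(1803 + f(-3, -36)) = (2738 + (-14*(-46) - 14*14))/(1803 + (19 - 36 - 3)) = (2738 + (644 - 196))/(1803 - 20) = (2738 + 448)/1783 = 3186*(1/1783) = 3186/1783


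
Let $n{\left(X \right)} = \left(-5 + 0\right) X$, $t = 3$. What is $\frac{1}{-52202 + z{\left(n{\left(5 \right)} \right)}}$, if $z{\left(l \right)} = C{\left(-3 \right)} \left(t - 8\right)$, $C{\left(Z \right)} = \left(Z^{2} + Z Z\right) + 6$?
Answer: $- \frac{1}{52322} \approx -1.9112 \cdot 10^{-5}$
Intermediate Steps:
$C{\left(Z \right)} = 6 + 2 Z^{2}$ ($C{\left(Z \right)} = \left(Z^{2} + Z^{2}\right) + 6 = 2 Z^{2} + 6 = 6 + 2 Z^{2}$)
$n{\left(X \right)} = - 5 X$
$z{\left(l \right)} = -120$ ($z{\left(l \right)} = \left(6 + 2 \left(-3\right)^{2}\right) \left(3 - 8\right) = \left(6 + 2 \cdot 9\right) \left(-5\right) = \left(6 + 18\right) \left(-5\right) = 24 \left(-5\right) = -120$)
$\frac{1}{-52202 + z{\left(n{\left(5 \right)} \right)}} = \frac{1}{-52202 - 120} = \frac{1}{-52322} = - \frac{1}{52322}$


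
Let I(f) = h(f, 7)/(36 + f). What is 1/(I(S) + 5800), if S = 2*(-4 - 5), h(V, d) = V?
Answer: 1/5799 ≈ 0.00017244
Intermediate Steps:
S = -18 (S = 2*(-9) = -18)
I(f) = f/(36 + f)
1/(I(S) + 5800) = 1/(-18/(36 - 18) + 5800) = 1/(-18/18 + 5800) = 1/(-18*1/18 + 5800) = 1/(-1 + 5800) = 1/5799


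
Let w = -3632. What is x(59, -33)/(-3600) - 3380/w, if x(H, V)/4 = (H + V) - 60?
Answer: 197843/204300 ≈ 0.96839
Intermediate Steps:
x(H, V) = -240 + 4*H + 4*V (x(H, V) = 4*((H + V) - 60) = 4*(-60 + H + V) = -240 + 4*H + 4*V)
x(59, -33)/(-3600) - 3380/w = (-240 + 4*59 + 4*(-33))/(-3600) - 3380/(-3632) = (-240 + 236 - 132)*(-1/3600) - 3380*(-1/3632) = -136*(-1/3600) + 845/908 = 17/450 + 845/908 = 197843/204300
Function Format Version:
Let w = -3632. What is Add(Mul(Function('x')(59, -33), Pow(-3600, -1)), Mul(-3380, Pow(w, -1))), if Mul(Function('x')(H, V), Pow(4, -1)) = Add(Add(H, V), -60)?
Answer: Rational(197843, 204300) ≈ 0.96839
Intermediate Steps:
Function('x')(H, V) = Add(-240, Mul(4, H), Mul(4, V)) (Function('x')(H, V) = Mul(4, Add(Add(H, V), -60)) = Mul(4, Add(-60, H, V)) = Add(-240, Mul(4, H), Mul(4, V)))
Add(Mul(Function('x')(59, -33), Pow(-3600, -1)), Mul(-3380, Pow(w, -1))) = Add(Mul(Add(-240, Mul(4, 59), Mul(4, -33)), Pow(-3600, -1)), Mul(-3380, Pow(-3632, -1))) = Add(Mul(Add(-240, 236, -132), Rational(-1, 3600)), Mul(-3380, Rational(-1, 3632))) = Add(Mul(-136, Rational(-1, 3600)), Rational(845, 908)) = Add(Rational(17, 450), Rational(845, 908)) = Rational(197843, 204300)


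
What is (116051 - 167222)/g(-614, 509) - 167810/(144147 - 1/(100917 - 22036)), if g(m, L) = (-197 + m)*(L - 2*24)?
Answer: -4736551354772/4610721329683 ≈ -1.0273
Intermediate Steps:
g(m, L) = (-197 + m)*(-48 + L) (g(m, L) = (-197 + m)*(L - 48) = (-197 + m)*(-48 + L))
(116051 - 167222)/g(-614, 509) - 167810/(144147 - 1/(100917 - 22036)) = (116051 - 167222)/(9456 - 197*509 - 48*(-614) + 509*(-614)) - 167810/(144147 - 1/(100917 - 22036)) = -51171/(9456 - 100273 + 29472 - 312526) - 167810/(144147 - 1/78881) = -51171/(-373871) - 167810/(144147 - 1*1/78881) = -51171*(-1/373871) - 167810/(144147 - 1/78881) = 111/811 - 167810/11370459506/78881 = 111/811 - 167810*78881/11370459506 = 111/811 - 6618510305/5685229753 = -4736551354772/4610721329683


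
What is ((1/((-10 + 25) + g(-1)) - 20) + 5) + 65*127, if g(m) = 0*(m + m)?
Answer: 123601/15 ≈ 8240.1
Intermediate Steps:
g(m) = 0 (g(m) = 0*(2*m) = 0)
((1/((-10 + 25) + g(-1)) - 20) + 5) + 65*127 = ((1/((-10 + 25) + 0) - 20) + 5) + 65*127 = ((1/(15 + 0) - 20) + 5) + 8255 = ((1/15 - 20) + 5) + 8255 = (-299/15 + 5) + 8255 = -224/15 + 8255 = 123601/15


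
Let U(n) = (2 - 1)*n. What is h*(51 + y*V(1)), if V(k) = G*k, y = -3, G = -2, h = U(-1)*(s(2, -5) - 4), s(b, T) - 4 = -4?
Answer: 228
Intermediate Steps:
s(b, T) = 0 (s(b, T) = 4 - 4 = 0)
U(n) = n (U(n) = 1*n = n)
h = 4 (h = -(0 - 4) = -1*(-4) = 4)
V(k) = -2*k
h*(51 + y*V(1)) = 4*(51 - (-6)) = 4*(51 - 3*(-2)) = 4*(51 + 6) = 4*57 = 228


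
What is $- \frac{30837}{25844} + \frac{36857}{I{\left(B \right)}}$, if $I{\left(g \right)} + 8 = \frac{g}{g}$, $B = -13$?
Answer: $- \frac{136106881}{25844} \approx -5266.5$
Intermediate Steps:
$I{\left(g \right)} = -7$ ($I{\left(g \right)} = -8 + \frac{g}{g} = -8 + 1 = -7$)
$- \frac{30837}{25844} + \frac{36857}{I{\left(B \right)}} = - \frac{30837}{25844} + \frac{36857}{-7} = \left(-30837\right) \frac{1}{25844} + 36857 \left(- \frac{1}{7}\right) = - \frac{30837}{25844} - \frac{36857}{7} = - \frac{136106881}{25844}$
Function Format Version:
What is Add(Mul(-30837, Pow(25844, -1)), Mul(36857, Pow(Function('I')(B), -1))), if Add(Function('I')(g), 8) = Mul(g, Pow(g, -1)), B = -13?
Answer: Rational(-136106881, 25844) ≈ -5266.5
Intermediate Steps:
Function('I')(g) = -7 (Function('I')(g) = Add(-8, Mul(g, Pow(g, -1))) = Add(-8, 1) = -7)
Add(Mul(-30837, Pow(25844, -1)), Mul(36857, Pow(Function('I')(B), -1))) = Add(Mul(-30837, Pow(25844, -1)), Mul(36857, Pow(-7, -1))) = Add(Mul(-30837, Rational(1, 25844)), Mul(36857, Rational(-1, 7))) = Add(Rational(-30837, 25844), Rational(-36857, 7)) = Rational(-136106881, 25844)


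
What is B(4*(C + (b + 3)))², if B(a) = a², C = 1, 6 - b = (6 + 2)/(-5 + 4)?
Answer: 26873856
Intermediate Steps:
b = 14 (b = 6 - (6 + 2)/(-5 + 4) = 6 - 8/(-1) = 6 - 8*(-1) = 6 - 1*(-8) = 6 + 8 = 14)
B(4*(C + (b + 3)))² = ((4*(1 + (14 + 3)))²)² = ((4*(1 + 17))²)² = ((4*18)²)² = (72²)² = 5184² = 26873856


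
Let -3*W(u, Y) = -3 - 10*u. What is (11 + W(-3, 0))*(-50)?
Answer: -100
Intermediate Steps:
W(u, Y) = 1 + 10*u/3 (W(u, Y) = -(-3 - 10*u)/3 = 1 + 10*u/3)
(11 + W(-3, 0))*(-50) = (11 + (1 + (10/3)*(-3)))*(-50) = (11 + (1 - 10))*(-50) = (11 - 9)*(-50) = 2*(-50) = -100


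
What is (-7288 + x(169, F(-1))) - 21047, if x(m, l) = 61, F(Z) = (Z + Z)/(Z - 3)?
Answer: -28274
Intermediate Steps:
F(Z) = 2*Z/(-3 + Z) (F(Z) = (2*Z)/(-3 + Z) = 2*Z/(-3 + Z))
(-7288 + x(169, F(-1))) - 21047 = (-7288 + 61) - 21047 = -7227 - 21047 = -28274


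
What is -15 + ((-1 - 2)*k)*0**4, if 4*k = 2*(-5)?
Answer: -15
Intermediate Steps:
k = -5/2 (k = (2*(-5))/4 = (1/4)*(-10) = -5/2 ≈ -2.5000)
-15 + ((-1 - 2)*k)*0**4 = -15 + ((-1 - 2)*(-5/2))*0**4 = -15 - 3*(-5/2)*0 = -15 + (15/2)*0 = -15 + 0 = -15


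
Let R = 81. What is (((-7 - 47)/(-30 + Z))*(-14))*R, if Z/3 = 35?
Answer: 20412/25 ≈ 816.48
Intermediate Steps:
Z = 105 (Z = 3*35 = 105)
(((-7 - 47)/(-30 + Z))*(-14))*R = (((-7 - 47)/(-30 + 105))*(-14))*81 = (-54/75*(-14))*81 = (-54*1/75*(-14))*81 = -18/25*(-14)*81 = (252/25)*81 = 20412/25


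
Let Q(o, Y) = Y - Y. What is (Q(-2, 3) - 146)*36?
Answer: -5256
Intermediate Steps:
Q(o, Y) = 0
(Q(-2, 3) - 146)*36 = (0 - 146)*36 = -146*36 = -5256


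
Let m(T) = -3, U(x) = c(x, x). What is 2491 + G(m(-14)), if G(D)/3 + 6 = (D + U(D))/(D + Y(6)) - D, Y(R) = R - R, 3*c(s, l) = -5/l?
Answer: 22360/9 ≈ 2484.4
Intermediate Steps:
c(s, l) = -5/(3*l) (c(s, l) = (-5/l)/3 = -5/(3*l))
U(x) = -5/(3*x)
Y(R) = 0
G(D) = -18 - 3*D + 3*(D - 5/(3*D))/D (G(D) = -18 + 3*((D - 5/(3*D))/(D + 0) - D) = -18 + 3*((D - 5/(3*D))/D - D) = -18 + 3*(-D + (D - 5/(3*D))/D) = -18 + (-3*D + 3*(D - 5/(3*D))/D) = -18 - 3*D + 3*(D - 5/(3*D))/D)
2491 + G(m(-14)) = 2491 + (-15 - 5/(-3)**2 - 3*(-3)) = 2491 + (-15 - 5*1/9 + 9) = 2491 + (-15 - 5/9 + 9) = 2491 - 59/9 = 22360/9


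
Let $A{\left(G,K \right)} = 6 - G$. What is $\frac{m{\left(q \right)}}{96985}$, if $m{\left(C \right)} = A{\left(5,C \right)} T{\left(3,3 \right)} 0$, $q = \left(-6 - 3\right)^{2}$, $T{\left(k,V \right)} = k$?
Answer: $0$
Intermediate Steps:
$q = 81$ ($q = \left(-9\right)^{2} = 81$)
$m{\left(C \right)} = 0$ ($m{\left(C \right)} = \left(6 - 5\right) 3 \cdot 0 = 1 \cdot 3 \cdot 0 = 3 \cdot 0 = 0$)
$\frac{m{\left(q \right)}}{96985} = \frac{0}{96985} = 0 \cdot \frac{1}{96985} = 0$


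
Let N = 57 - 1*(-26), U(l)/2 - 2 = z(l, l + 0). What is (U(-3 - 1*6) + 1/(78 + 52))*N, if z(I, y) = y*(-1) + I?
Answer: 43243/130 ≈ 332.64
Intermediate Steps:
z(I, y) = I - y (z(I, y) = -y + I = I - y)
U(l) = 4 (U(l) = 4 + 2*(l - (l + 0)) = 4 + 2*(l - l) = 4 + 2*0 = 4 + 0 = 4)
N = 83 (N = 57 + 26 = 83)
(U(-3 - 1*6) + 1/(78 + 52))*N = (4 + 1/(78 + 52))*83 = (4 + 1/130)*83 = (521/130)*83 = 43243/130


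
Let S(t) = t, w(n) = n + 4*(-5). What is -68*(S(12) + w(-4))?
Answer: 816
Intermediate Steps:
w(n) = -20 + n (w(n) = n - 20 = -20 + n)
-68*(S(12) + w(-4)) = -68*(12 + (-20 - 4)) = -68*(12 - 24) = -68*(-12) = 816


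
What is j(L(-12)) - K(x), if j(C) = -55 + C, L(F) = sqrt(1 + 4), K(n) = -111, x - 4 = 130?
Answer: 56 + sqrt(5) ≈ 58.236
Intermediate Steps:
x = 134 (x = 4 + 130 = 134)
L(F) = sqrt(5)
j(L(-12)) - K(x) = (-55 + sqrt(5)) - 1*(-111) = (-55 + sqrt(5)) + 111 = 56 + sqrt(5)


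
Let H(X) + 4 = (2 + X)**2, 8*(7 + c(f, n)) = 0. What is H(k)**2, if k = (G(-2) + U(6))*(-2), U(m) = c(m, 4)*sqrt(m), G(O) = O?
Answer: 1628608 + 405888*sqrt(6) ≈ 2.6228e+6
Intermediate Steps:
c(f, n) = -7 (c(f, n) = -7 + (1/8)*0 = -7 + 0 = -7)
U(m) = -7*sqrt(m)
k = 4 + 14*sqrt(6) (k = (-2 - 7*sqrt(6))*(-2) = 4 + 14*sqrt(6) ≈ 38.293)
H(X) = -4 + (2 + X)**2
H(k)**2 = ((4 + 14*sqrt(6))*(4 + (4 + 14*sqrt(6))))**2 = ((4 + 14*sqrt(6))*(8 + 14*sqrt(6)))**2 = (4 + 14*sqrt(6))**2*(8 + 14*sqrt(6))**2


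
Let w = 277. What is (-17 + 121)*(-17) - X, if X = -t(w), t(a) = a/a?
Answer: -1767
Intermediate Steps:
t(a) = 1
X = -1 (X = -1*1 = -1)
(-17 + 121)*(-17) - X = (-17 + 121)*(-17) - 1*(-1) = 104*(-17) + 1 = -1768 + 1 = -1767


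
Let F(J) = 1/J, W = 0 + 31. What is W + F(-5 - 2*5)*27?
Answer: 146/5 ≈ 29.200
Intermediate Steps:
W = 31
W + F(-5 - 2*5)*27 = 31 + 27/(-5 - 2*5) = 31 + 27/(-5 - 1*10) = 31 + 27/(-5 - 10) = 31 + 27/(-15) = 31 - 1/15*27 = 31 - 9/5 = 146/5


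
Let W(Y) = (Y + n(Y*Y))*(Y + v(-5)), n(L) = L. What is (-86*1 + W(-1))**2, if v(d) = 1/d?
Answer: 7396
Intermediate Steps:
W(Y) = (-1/5 + Y)*(Y + Y**2) (W(Y) = (Y + Y*Y)*(Y + 1/(-5)) = (Y + Y**2)*(Y - 1/5) = (Y + Y**2)*(-1/5 + Y) = (-1/5 + Y)*(Y + Y**2))
(-86*1 + W(-1))**2 = (-86*1 + (1/5)*(-1)*(-1 + 4*(-1) + 5*(-1)**2))**2 = (-86 + (1/5)*(-1)*(-1 - 4 + 5*1))**2 = (-86 + (1/5)*(-1)*(-1 - 4 + 5))**2 = (-86 + (1/5)*(-1)*0)**2 = (-86 + 0)**2 = (-86)**2 = 7396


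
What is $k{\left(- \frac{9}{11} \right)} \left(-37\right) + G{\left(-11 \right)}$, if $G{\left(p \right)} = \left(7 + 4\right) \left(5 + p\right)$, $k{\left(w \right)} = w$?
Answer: $- \frac{393}{11} \approx -35.727$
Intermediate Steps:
$G{\left(p \right)} = 55 + 11 p$ ($G{\left(p \right)} = 11 \left(5 + p\right) = 55 + 11 p$)
$k{\left(- \frac{9}{11} \right)} \left(-37\right) + G{\left(-11 \right)} = - \frac{9}{11} \left(-37\right) + \left(55 + 11 \left(-11\right)\right) = \left(-9\right) \frac{1}{11} \left(-37\right) + \left(55 - 121\right) = \left(- \frac{9}{11}\right) \left(-37\right) - 66 = \frac{333}{11} - 66 = - \frac{393}{11}$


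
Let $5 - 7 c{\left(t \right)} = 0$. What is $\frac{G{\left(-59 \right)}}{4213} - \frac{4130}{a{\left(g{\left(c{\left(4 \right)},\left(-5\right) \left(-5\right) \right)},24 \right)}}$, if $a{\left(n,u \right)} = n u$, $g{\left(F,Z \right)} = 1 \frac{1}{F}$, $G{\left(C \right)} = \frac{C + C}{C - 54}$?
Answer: $- \frac{702200359}{5712828} \approx -122.92$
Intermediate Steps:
$c{\left(t \right)} = \frac{5}{7}$ ($c{\left(t \right)} = \frac{5}{7} - 0 = \frac{5}{7} + 0 = \frac{5}{7}$)
$G{\left(C \right)} = \frac{2 C}{-54 + C}$
$g{\left(F,Z \right)} = \frac{1}{F}$
$\frac{G{\left(-59 \right)}}{4213} - \frac{4130}{a{\left(g{\left(c{\left(4 \right)},\left(-5\right) \left(-5\right) \right)},24 \right)}} = \frac{2 \left(-59\right) \frac{1}{-54 - 59}}{4213} - \frac{4130}{\frac{1}{\frac{5}{7}} \cdot 24} = 2 \left(-59\right) \frac{1}{-113} \cdot \frac{1}{4213} - \frac{4130}{\frac{7}{5} \cdot 24} = 2 \left(-59\right) \left(- \frac{1}{113}\right) \frac{1}{4213} - \frac{4130}{\frac{168}{5}} = \frac{118}{113} \cdot \frac{1}{4213} - \frac{1475}{12} = \frac{118}{476069} - \frac{1475}{12} = - \frac{702200359}{5712828}$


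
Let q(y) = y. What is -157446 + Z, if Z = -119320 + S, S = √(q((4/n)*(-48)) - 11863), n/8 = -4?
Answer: -276766 + I*√11857 ≈ -2.7677e+5 + 108.89*I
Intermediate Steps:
n = -32 (n = 8*(-4) = -32)
S = I*√11857 (S = √((4/(-32))*(-48) - 11863) = √((4*(-1/32))*(-48) - 11863) = √(-⅛*(-48) - 11863) = √(6 - 11863) = √(-11857) = I*√11857 ≈ 108.89*I)
Z = -119320 + I*√11857 ≈ -1.1932e+5 + 108.89*I
-157446 + Z = -157446 + (-119320 + I*√11857) = -276766 + I*√11857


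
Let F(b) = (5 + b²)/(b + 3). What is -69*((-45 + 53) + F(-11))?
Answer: 2139/4 ≈ 534.75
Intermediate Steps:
F(b) = (5 + b²)/(3 + b)
-69*((-45 + 53) + F(-11)) = -69*((-45 + 53) + (5 + (-11)²)/(3 - 11)) = -69*(8 + (5 + 121)/(-8)) = -69*(8 - ⅛*126) = -69*(8 - 63/4) = -69*(-31/4) = 2139/4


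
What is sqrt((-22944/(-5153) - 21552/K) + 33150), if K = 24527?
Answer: sqrt(529589660926700931342)/126387631 ≈ 182.08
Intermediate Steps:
sqrt((-22944/(-5153) - 21552/K) + 33150) = sqrt((-22944/(-5153) - 21552/24527) + 33150) = sqrt((-22944*(-1/5153) - 21552*1/24527) + 33150) = sqrt((22944/5153 - 21552/24527) + 33150) = sqrt(451690032/126387631 + 33150) = sqrt(4190201657682/126387631) = sqrt(529589660926700931342)/126387631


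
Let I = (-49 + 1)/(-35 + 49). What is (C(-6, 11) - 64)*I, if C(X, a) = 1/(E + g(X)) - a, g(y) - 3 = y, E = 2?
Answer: 1824/7 ≈ 260.57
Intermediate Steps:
g(y) = 3 + y
C(X, a) = 1/(5 + X) - a (C(X, a) = 1/(2 + (3 + X)) - a = 1/(5 + X) - a)
I = -24/7 (I = -48/14 = -48*1/14 = -24/7 ≈ -3.4286)
(C(-6, 11) - 64)*I = ((1 - 5*11 - 1*(-6)*11)/(5 - 6) - 64)*(-24/7) = ((1 - 55 + 66)/(-1) - 64)*(-24/7) = (-1*12 - 64)*(-24/7) = (-12 - 64)*(-24/7) = -76*(-24/7) = 1824/7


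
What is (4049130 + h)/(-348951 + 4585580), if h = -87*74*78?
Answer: 3546966/4236629 ≈ 0.83721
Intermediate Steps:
h = -502164 (h = -6438*78 = -502164)
(4049130 + h)/(-348951 + 4585580) = (4049130 - 502164)/(-348951 + 4585580) = 3546966/4236629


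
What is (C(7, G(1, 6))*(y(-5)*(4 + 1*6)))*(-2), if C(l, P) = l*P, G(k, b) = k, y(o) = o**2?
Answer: -3500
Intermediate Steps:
C(l, P) = P*l
(C(7, G(1, 6))*(y(-5)*(4 + 1*6)))*(-2) = ((1*7)*((-5)**2*(4 + 1*6)))*(-2) = (7*(25*(4 + 6)))*(-2) = (7*(25*10))*(-2) = (7*250)*(-2) = 1750*(-2) = -3500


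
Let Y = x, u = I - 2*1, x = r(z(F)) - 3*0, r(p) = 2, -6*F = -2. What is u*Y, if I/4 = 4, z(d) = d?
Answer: 28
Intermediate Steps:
F = 1/3 (F = -1/6*(-2) = 1/3 ≈ 0.33333)
I = 16 (I = 4*4 = 16)
x = 2 (x = 2 - 3*0 = 2 + 0 = 2)
u = 14 (u = 16 - 2*1 = 16 - 2 = 14)
Y = 2
u*Y = 14*2 = 28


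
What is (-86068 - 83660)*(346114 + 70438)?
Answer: -70700537856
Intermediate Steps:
(-86068 - 83660)*(346114 + 70438) = -169728*416552 = -70700537856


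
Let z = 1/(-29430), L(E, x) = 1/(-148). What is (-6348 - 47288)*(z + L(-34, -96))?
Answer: 198305701/544455 ≈ 364.23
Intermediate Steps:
L(E, x) = -1/148
z = -1/29430 ≈ -3.3979e-5
(-6348 - 47288)*(z + L(-34, -96)) = (-6348 - 47288)*(-1/29430 - 1/148) = -53636*(-14789/2177820) = 198305701/544455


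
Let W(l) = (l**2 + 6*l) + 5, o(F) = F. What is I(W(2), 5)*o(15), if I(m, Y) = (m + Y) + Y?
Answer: 465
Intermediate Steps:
W(l) = 5 + l**2 + 6*l
I(m, Y) = m + 2*Y (I(m, Y) = (Y + m) + Y = m + 2*Y)
I(W(2), 5)*o(15) = ((5 + 2**2 + 6*2) + 2*5)*15 = ((5 + 4 + 12) + 10)*15 = (21 + 10)*15 = 31*15 = 465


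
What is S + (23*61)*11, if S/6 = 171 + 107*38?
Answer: 40855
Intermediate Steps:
S = 25422 (S = 6*(171 + 107*38) = 6*(171 + 4066) = 6*4237 = 25422)
S + (23*61)*11 = 25422 + (23*61)*11 = 25422 + 1403*11 = 25422 + 15433 = 40855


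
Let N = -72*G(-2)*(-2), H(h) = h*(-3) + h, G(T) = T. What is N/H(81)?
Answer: 16/9 ≈ 1.7778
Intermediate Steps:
H(h) = -2*h (H(h) = -3*h + h = -2*h)
N = -288 (N = -72*(-2)*(-2) = -12*(-12)*(-2) = 144*(-2) = -288)
N/H(81) = -288/((-2*81)) = -288/(-162) = -288*(-1/162) = 16/9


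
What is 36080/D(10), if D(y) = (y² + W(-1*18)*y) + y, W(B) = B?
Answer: -3608/7 ≈ -515.43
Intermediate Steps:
D(y) = y² - 17*y (D(y) = (y² + (-1*18)*y) + y = (y² - 18*y) + y = y² - 17*y)
36080/D(10) = 36080/((10*(-17 + 10))) = 36080/((10*(-7))) = 36080/(-70) = 36080*(-1/70) = -3608/7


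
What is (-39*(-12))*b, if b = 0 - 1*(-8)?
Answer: 3744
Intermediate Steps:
b = 8 (b = 0 + 8 = 8)
(-39*(-12))*b = -39*(-12)*8 = 468*8 = 3744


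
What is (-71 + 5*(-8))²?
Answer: 12321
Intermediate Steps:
(-71 + 5*(-8))² = (-71 - 40)² = (-111)² = 12321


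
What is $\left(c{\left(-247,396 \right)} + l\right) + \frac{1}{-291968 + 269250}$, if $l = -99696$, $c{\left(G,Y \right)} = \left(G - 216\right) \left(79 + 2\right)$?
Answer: $- \frac{3116886883}{22718} \approx -1.372 \cdot 10^{5}$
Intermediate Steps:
$c{\left(G,Y \right)} = -17496 + 81 G$ ($c{\left(G,Y \right)} = \left(-216 + G\right) 81 = -17496 + 81 G$)
$\left(c{\left(-247,396 \right)} + l\right) + \frac{1}{-291968 + 269250} = \left(\left(-17496 + 81 \left(-247\right)\right) - 99696\right) + \frac{1}{-291968 + 269250} = \left(\left(-17496 - 20007\right) - 99696\right) + \frac{1}{-22718} = \left(-37503 - 99696\right) - \frac{1}{22718} = -137199 - \frac{1}{22718} = - \frac{3116886883}{22718}$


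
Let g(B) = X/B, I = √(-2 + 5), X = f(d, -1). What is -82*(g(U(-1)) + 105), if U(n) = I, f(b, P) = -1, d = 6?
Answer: -8610 + 82*√3/3 ≈ -8562.7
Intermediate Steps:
X = -1
I = √3 ≈ 1.7320
U(n) = √3
g(B) = -1/B
-82*(g(U(-1)) + 105) = -82*(-1/(√3) + 105) = -82*(-√3/3 + 105) = -82*(105 - √3/3) = -8610 + 82*√3/3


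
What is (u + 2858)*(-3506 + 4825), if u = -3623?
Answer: -1009035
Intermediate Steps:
(u + 2858)*(-3506 + 4825) = (-3623 + 2858)*(-3506 + 4825) = -765*1319 = -1009035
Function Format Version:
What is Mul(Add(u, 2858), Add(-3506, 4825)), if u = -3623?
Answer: -1009035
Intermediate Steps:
Mul(Add(u, 2858), Add(-3506, 4825)) = Mul(Add(-3623, 2858), Add(-3506, 4825)) = Mul(-765, 1319) = -1009035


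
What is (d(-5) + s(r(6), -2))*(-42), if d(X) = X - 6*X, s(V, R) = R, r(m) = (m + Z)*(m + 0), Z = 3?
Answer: -966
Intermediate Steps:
r(m) = m*(3 + m) (r(m) = (m + 3)*(m + 0) = (3 + m)*m = m*(3 + m))
d(X) = -5*X (d(X) = X - 6*X = -5*X)
(d(-5) + s(r(6), -2))*(-42) = (-5*(-5) - 2)*(-42) = (25 - 2)*(-42) = 23*(-42) = -966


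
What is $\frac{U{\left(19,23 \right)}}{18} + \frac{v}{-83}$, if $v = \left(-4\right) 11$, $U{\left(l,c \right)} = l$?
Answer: $\frac{2369}{1494} \approx 1.5857$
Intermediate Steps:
$v = -44$
$\frac{U{\left(19,23 \right)}}{18} + \frac{v}{-83} = \frac{19}{18} - \frac{44}{-83} = 19 \cdot \frac{1}{18} - - \frac{44}{83} = \frac{19}{18} + \frac{44}{83} = \frac{2369}{1494}$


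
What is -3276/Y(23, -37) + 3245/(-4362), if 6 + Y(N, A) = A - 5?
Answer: 588923/8724 ≈ 67.506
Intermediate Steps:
Y(N, A) = -11 + A (Y(N, A) = -6 + (A - 5) = -6 + (-5 + A) = -11 + A)
-3276/Y(23, -37) + 3245/(-4362) = -3276/(-11 - 37) + 3245/(-4362) = -3276/(-48) + 3245*(-1/4362) = -3276*(-1/48) - 3245/4362 = 273/4 - 3245/4362 = 588923/8724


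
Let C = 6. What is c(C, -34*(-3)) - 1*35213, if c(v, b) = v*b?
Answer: -34601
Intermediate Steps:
c(v, b) = b*v
c(C, -34*(-3)) - 1*35213 = -34*(-3)*6 - 1*35213 = 102*6 - 35213 = 612 - 35213 = -34601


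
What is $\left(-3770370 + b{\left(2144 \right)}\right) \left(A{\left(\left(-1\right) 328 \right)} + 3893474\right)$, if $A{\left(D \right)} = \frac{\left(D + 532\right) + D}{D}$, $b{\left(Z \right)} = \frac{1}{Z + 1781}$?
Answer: $- \frac{4724706178858057851}{321850} \approx -1.468 \cdot 10^{13}$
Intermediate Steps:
$b{\left(Z \right)} = \frac{1}{1781 + Z}$
$A{\left(D \right)} = \frac{532 + 2 D}{D}$ ($A{\left(D \right)} = \frac{\left(532 + D\right) + D}{D} = \frac{532 + 2 D}{D}$)
$\left(-3770370 + b{\left(2144 \right)}\right) \left(A{\left(\left(-1\right) 328 \right)} + 3893474\right) = \left(-3770370 + \frac{1}{1781 + 2144}\right) \left(\left(2 + \frac{532}{\left(-1\right) 328}\right) + 3893474\right) = \left(-3770370 + \frac{1}{3925}\right) \left(\left(2 + \frac{532}{-328}\right) + 3893474\right) = \left(-3770370 + \frac{1}{3925}\right) \left(\left(2 + 532 \left(- \frac{1}{328}\right)\right) + 3893474\right) = - \frac{14798702249 \left(\left(2 - \frac{133}{82}\right) + 3893474\right)}{3925} = - \frac{14798702249 \left(\frac{31}{82} + 3893474\right)}{3925} = \left(- \frac{14798702249}{3925}\right) \frac{319264899}{82} = - \frac{4724706178858057851}{321850}$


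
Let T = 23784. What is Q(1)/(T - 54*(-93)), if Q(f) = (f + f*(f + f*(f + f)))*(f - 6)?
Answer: -10/14403 ≈ -0.00069430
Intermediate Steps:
Q(f) = (-6 + f)*(f + f*(f + 2*f**2)) (Q(f) = (f + f*(f + f*(2*f)))*(-6 + f) = (f + f*(f + 2*f**2))*(-6 + f) = (-6 + f)*(f + f*(f + 2*f**2)))
Q(1)/(T - 54*(-93)) = (1*(-6 - 11*1**2 - 5*1 + 2*1**3))/(23784 - 54*(-93)) = (1*(-6 - 11*1 - 5 + 2*1))/(23784 + 5022) = (1*(-6 - 11 - 5 + 2))/28806 = (1*(-20))/28806 = (1/28806)*(-20) = -10/14403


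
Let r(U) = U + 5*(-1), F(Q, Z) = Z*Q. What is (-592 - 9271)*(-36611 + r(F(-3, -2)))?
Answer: 361084430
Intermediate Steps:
F(Q, Z) = Q*Z
r(U) = -5 + U (r(U) = U - 5 = -5 + U)
(-592 - 9271)*(-36611 + r(F(-3, -2))) = (-592 - 9271)*(-36611 + (-5 - 3*(-2))) = -9863*(-36611 + (-5 + 6)) = -9863*(-36611 + 1) = -9863*(-36610) = 361084430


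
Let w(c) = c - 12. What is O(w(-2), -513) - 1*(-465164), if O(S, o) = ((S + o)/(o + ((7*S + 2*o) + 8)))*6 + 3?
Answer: 252586735/543 ≈ 4.6517e+5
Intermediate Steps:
w(c) = -12 + c
O(S, o) = 3 + 6*(S + o)/(8 + 3*o + 7*S) (O(S, o) = ((S + o)/(o + ((2*o + 7*S) + 8)))*6 + 3 = ((S + o)/(o + (8 + 2*o + 7*S)))*6 + 3 = ((S + o)/(8 + 3*o + 7*S))*6 + 3 = 6*(S + o)/(8 + 3*o + 7*S) + 3 = 3 + 6*(S + o)/(8 + 3*o + 7*S))
O(w(-2), -513) - 1*(-465164) = 3*(8 + 5*(-513) + 9*(-12 - 2))/(8 + 3*(-513) + 7*(-12 - 2)) - 1*(-465164) = 3*(8 - 2565 + 9*(-14))/(8 - 1539 + 7*(-14)) + 465164 = 3*(8 - 2565 - 126)/(8 - 1539 - 98) + 465164 = 3*(-2683)/(-1629) + 465164 = 3*(-1/1629)*(-2683) + 465164 = 2683/543 + 465164 = 252586735/543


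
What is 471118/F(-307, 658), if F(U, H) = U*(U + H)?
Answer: -471118/107757 ≈ -4.3720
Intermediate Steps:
F(U, H) = U*(H + U)
471118/F(-307, 658) = 471118/((-307*(658 - 307))) = 471118/((-307*351)) = 471118/(-107757) = 471118*(-1/107757) = -471118/107757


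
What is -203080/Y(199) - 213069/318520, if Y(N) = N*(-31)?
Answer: 63370618939/1964949880 ≈ 32.250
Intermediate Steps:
Y(N) = -31*N
-203080/Y(199) - 213069/318520 = -203080/((-31*199)) - 213069/318520 = -203080/(-6169) - 213069*1/318520 = -203080*(-1/6169) - 213069/318520 = 203080/6169 - 213069/318520 = 63370618939/1964949880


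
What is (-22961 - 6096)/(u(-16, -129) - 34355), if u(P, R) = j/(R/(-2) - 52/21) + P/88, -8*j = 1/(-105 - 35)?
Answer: 66610266800/78755818767 ≈ 0.84578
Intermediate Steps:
j = 1/1120 (j = -1/(8*(-105 - 35)) = -1/8/(-140) = -1/8*(-1/140) = 1/1120 ≈ 0.00089286)
u(P, R) = P/88 + 1/(1120*(-52/21 - R/2)) (u(P, R) = 1/(1120*(R/(-2) - 52/21)) + P/88 = 1/(1120*(R*(-1/2) - 52*1/21)) + P*(1/88) = 1/(1120*(-R/2 - 52/21)) + P/88 = 1/(1120*(-52/21 - R/2)) + P/88 = P/88 + 1/(1120*(-52/21 - R/2)))
(-22961 - 6096)/(u(-16, -129) - 34355) = (-22961 - 6096)/((-33 + 1040*(-16) + 210*(-16)*(-129))/(880*(104 + 21*(-129))) - 34355) = -29057/((-33 - 16640 + 433440)/(880*(104 - 2709)) - 34355) = -29057/((1/880)*416767/(-2605) - 34355) = -29057/((1/880)*(-1/2605)*416767 - 34355) = -29057/(-416767/2292400 - 34355) = -29057/(-78755818767/2292400) = -29057*(-2292400/78755818767) = 66610266800/78755818767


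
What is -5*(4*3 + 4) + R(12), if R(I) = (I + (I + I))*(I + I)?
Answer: 784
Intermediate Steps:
R(I) = 6*I² (R(I) = (I + 2*I)*(2*I) = (3*I)*(2*I) = 6*I²)
-5*(4*3 + 4) + R(12) = -5*(4*3 + 4) + 6*12² = -5*(12 + 4) + 6*144 = -5*16 + 864 = -80 + 864 = 784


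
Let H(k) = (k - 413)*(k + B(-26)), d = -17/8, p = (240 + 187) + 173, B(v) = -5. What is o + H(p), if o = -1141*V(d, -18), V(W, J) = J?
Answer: 131803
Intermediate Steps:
p = 600 (p = 427 + 173 = 600)
d = -17/8 (d = -17*⅛ = -17/8 ≈ -2.1250)
H(k) = (-413 + k)*(-5 + k) (H(k) = (k - 413)*(k - 5) = (-413 + k)*(-5 + k))
o = 20538 (o = -1141*(-18) = 20538)
o + H(p) = 20538 + (2065 + 600² - 418*600) = 20538 + (2065 + 360000 - 250800) = 20538 + 111265 = 131803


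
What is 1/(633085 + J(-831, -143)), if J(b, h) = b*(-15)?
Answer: 1/645550 ≈ 1.5491e-6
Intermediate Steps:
J(b, h) = -15*b
1/(633085 + J(-831, -143)) = 1/(633085 - 15*(-831)) = 1/(633085 + 12465) = 1/645550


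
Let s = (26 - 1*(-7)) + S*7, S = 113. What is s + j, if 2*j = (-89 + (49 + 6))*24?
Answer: 416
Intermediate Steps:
s = 824 (s = (26 - 1*(-7)) + 113*7 = (26 + 7) + 791 = 33 + 791 = 824)
j = -408 (j = ((-89 + (49 + 6))*24)/2 = ((-89 + 55)*24)/2 = (-34*24)/2 = (½)*(-816) = -408)
s + j = 824 - 408 = 416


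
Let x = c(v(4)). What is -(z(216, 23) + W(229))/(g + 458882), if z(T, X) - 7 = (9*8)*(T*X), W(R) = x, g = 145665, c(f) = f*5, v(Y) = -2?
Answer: -357693/604547 ≈ -0.59167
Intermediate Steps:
c(f) = 5*f
x = -10 (x = 5*(-2) = -10)
W(R) = -10
z(T, X) = 7 + 72*T*X (z(T, X) = 7 + (9*8)*(T*X) = 7 + 72*(T*X) = 7 + 72*T*X)
-(z(216, 23) + W(229))/(g + 458882) = -((7 + 72*216*23) - 10)/(145665 + 458882) = -((7 + 357696) - 10)/604547 = -(357703 - 10)/604547 = -357693/604547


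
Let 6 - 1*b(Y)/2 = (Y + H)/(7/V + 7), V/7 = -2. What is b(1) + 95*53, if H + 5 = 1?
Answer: 65623/13 ≈ 5047.9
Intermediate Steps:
V = -14 (V = 7*(-2) = -14)
H = -4 (H = -5 + 1 = -4)
b(Y) = 172/13 - 4*Y/13 (b(Y) = 12 - 2*(Y - 4)/(7/(-14) + 7) = 12 - 2*(-4 + Y)/(7*(-1/14) + 7) = 12 - 2*(-4 + Y)/(-½ + 7) = 12 - 2*(-4 + Y)/13/2 = 12 - 2*(-4 + Y)*2/13 = 12 - 2*(-8/13 + 2*Y/13) = 12 + (16/13 - 4*Y/13) = 172/13 - 4*Y/13)
b(1) + 95*53 = (172/13 - 4/13*1) + 95*53 = (172/13 - 4/13) + 5035 = 168/13 + 5035 = 65623/13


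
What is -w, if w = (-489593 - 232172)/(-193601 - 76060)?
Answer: -721765/269661 ≈ -2.6766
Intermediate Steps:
w = 721765/269661 (w = -721765/(-269661) = -721765*(-1/269661) = 721765/269661 ≈ 2.6766)
-w = -1*721765/269661 = -721765/269661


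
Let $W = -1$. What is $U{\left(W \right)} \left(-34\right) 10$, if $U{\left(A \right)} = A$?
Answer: $340$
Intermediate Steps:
$U{\left(W \right)} \left(-34\right) 10 = \left(-1\right) \left(-34\right) 10 = 34 \cdot 10 = 340$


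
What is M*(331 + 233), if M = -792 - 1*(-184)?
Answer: -342912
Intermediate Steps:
M = -608 (M = -792 + 184 = -608)
M*(331 + 233) = -608*(331 + 233) = -608*564 = -342912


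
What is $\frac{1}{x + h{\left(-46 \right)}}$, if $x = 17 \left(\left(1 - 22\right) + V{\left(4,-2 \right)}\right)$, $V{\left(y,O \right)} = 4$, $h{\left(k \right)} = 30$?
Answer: $- \frac{1}{259} \approx -0.003861$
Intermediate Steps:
$x = -289$ ($x = 17 \left(\left(1 - 22\right) + 4\right) = 17 \left(-21 + 4\right) = 17 \left(-17\right) = -289$)
$\frac{1}{x + h{\left(-46 \right)}} = \frac{1}{-289 + 30} = \frac{1}{-259} = - \frac{1}{259}$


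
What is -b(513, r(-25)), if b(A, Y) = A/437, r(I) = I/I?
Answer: -27/23 ≈ -1.1739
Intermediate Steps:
r(I) = 1
b(A, Y) = A/437 (b(A, Y) = A*(1/437) = A/437)
-b(513, r(-25)) = -513/437 = -1*27/23 = -27/23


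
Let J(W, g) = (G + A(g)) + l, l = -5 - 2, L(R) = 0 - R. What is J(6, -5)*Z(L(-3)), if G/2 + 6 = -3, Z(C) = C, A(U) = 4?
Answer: -63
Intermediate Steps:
L(R) = -R
G = -18 (G = -12 + 2*(-3) = -12 - 6 = -18)
l = -7
J(W, g) = -21 (J(W, g) = (-18 + 4) - 7 = -14 - 7 = -21)
J(6, -5)*Z(L(-3)) = -(-21)*(-3) = -21*3 = -63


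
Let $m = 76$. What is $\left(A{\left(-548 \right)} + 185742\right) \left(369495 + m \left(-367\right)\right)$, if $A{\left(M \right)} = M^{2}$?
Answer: $166034771738$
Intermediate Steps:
$\left(A{\left(-548 \right)} + 185742\right) \left(369495 + m \left(-367\right)\right) = \left(\left(-548\right)^{2} + 185742\right) \left(369495 + 76 \left(-367\right)\right) = \left(300304 + 185742\right) \left(369495 - 27892\right) = 486046 \cdot 341603 = 166034771738$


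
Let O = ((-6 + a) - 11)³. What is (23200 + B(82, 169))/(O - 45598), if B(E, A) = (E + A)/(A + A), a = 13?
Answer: -7841851/15433756 ≈ -0.50810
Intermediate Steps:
B(E, A) = (A + E)/(2*A) (B(E, A) = (A + E)/((2*A)) = (A + E)*(1/(2*A)) = (A + E)/(2*A))
O = -64 (O = ((-6 + 13) - 11)³ = (7 - 11)³ = (-4)³ = -64)
(23200 + B(82, 169))/(O - 45598) = (23200 + (½)*(169 + 82)/169)/(-64 - 45598) = (23200 + (½)*(1/169)*251)/(-45662) = (23200 + 251/338)*(-1/45662) = (7841851/338)*(-1/45662) = -7841851/15433756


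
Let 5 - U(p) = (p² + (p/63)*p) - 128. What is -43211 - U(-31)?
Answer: -2669168/63 ≈ -42368.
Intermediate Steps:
U(p) = 133 - 64*p²/63 (U(p) = 5 - ((p² + (p/63)*p) - 128) = 5 - ((p² + p²/63) - 128) = 5 - (64*p²/63 - 128) = 5 - (-128 + 64*p²/63) = 5 + (128 - 64*p²/63) = 133 - 64*p²/63)
-43211 - U(-31) = -43211 - (133 - 64/63*(-31)²) = -43211 - (133 - 64/63*961) = -43211 - (133 - 61504/63) = -43211 - 1*(-53125/63) = -43211 + 53125/63 = -2669168/63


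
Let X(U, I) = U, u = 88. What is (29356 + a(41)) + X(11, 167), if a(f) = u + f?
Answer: 29496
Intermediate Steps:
a(f) = 88 + f
(29356 + a(41)) + X(11, 167) = (29356 + (88 + 41)) + 11 = (29356 + 129) + 11 = 29485 + 11 = 29496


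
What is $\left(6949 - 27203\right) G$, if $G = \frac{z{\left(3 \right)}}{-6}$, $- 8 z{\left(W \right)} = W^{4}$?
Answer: $- \frac{273429}{8} \approx -34179.0$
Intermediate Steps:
$z{\left(W \right)} = - \frac{W^{4}}{8}$
$G = \frac{27}{16}$ ($G = \frac{\left(- \frac{1}{8}\right) 3^{4}}{-6} = \left(- \frac{1}{8}\right) 81 \left(- \frac{1}{6}\right) = \left(- \frac{81}{8}\right) \left(- \frac{1}{6}\right) = \frac{27}{16} \approx 1.6875$)
$\left(6949 - 27203\right) G = \left(6949 - 27203\right) \frac{27}{16} = \left(-20254\right) \frac{27}{16} = - \frac{273429}{8}$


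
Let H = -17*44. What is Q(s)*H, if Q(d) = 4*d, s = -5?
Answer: 14960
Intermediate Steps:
H = -748
Q(s)*H = (4*(-5))*(-748) = -20*(-748) = 14960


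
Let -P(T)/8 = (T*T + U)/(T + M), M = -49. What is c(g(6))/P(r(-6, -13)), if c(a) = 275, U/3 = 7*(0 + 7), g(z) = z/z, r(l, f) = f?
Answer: 8525/1264 ≈ 6.7445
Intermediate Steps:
g(z) = 1
U = 147 (U = 3*(7*(0 + 7)) = 3*(7*7) = 3*49 = 147)
P(T) = -8*(147 + T²)/(-49 + T) (P(T) = -8*(T*T + 147)/(T - 49) = -8*(T² + 147)/(-49 + T) = -8*(147 + T²)/(-49 + T))
c(g(6))/P(r(-6, -13)) = 275/((8*(-147 - 1*(-13)²)/(-49 - 13))) = 275/((8*(-147 - 1*169)/(-62))) = 275/((8*(-1/62)*(-147 - 169))) = 275/((8*(-1/62)*(-316))) = 275/(1264/31) = 275*(31/1264) = 8525/1264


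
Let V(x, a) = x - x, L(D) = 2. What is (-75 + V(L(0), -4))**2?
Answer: 5625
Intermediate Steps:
V(x, a) = 0
(-75 + V(L(0), -4))**2 = (-75 + 0)**2 = (-75)**2 = 5625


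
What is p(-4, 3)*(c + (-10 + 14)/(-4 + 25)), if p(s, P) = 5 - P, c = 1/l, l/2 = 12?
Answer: 13/28 ≈ 0.46429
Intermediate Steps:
l = 24 (l = 2*12 = 24)
c = 1/24 ≈ 0.041667
p(-4, 3)*(c + (-10 + 14)/(-4 + 25)) = (5 - 1*3)*(1/24 + (-10 + 14)/(-4 + 25)) = (5 - 3)*(1/24 + 4/21) = 2*(1/24 + 4*(1/21)) = 2*(1/24 + 4/21) = 2*(13/56) = 13/28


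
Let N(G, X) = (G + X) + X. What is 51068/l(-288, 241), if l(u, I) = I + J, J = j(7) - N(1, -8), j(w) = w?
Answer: 51068/263 ≈ 194.17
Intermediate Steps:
N(G, X) = G + 2*X
J = 22 (J = 7 - (1 + 2*(-8)) = 7 - (1 - 16) = 7 - 1*(-15) = 7 + 15 = 22)
l(u, I) = 22 + I (l(u, I) = I + 22 = 22 + I)
51068/l(-288, 241) = 51068/(22 + 241) = 51068/263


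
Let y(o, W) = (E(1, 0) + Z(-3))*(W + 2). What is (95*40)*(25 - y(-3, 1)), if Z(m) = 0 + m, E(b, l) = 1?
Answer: 117800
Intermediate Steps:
Z(m) = m
y(o, W) = -4 - 2*W (y(o, W) = (1 - 3)*(W + 2) = -2*(2 + W) = -4 - 2*W)
(95*40)*(25 - y(-3, 1)) = (95*40)*(25 - (-4 - 2*1)) = 3800*(25 - (-4 - 2)) = 3800*(25 - 1*(-6)) = 3800*(25 + 6) = 3800*31 = 117800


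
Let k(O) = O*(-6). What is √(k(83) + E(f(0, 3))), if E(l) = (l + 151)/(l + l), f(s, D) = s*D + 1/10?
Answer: √1030/2 ≈ 16.047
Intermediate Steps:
k(O) = -6*O
f(s, D) = ⅒ + D*s (f(s, D) = D*s + ⅒ = ⅒ + D*s)
E(l) = (151 + l)/(2*l) (E(l) = (151 + l)/((2*l)) = (151 + l)*(1/(2*l)) = (151 + l)/(2*l))
√(k(83) + E(f(0, 3))) = √(-6*83 + (151 + (⅒ + 3*0))/(2*(⅒ + 3*0))) = √(-498 + (151 + (⅒ + 0))/(2*(⅒ + 0))) = √(-498 + (151 + ⅒)/(2*(⅒))) = √(-498 + (½)*10*(1511/10)) = √(-498 + 1511/2) = √(515/2) = √1030/2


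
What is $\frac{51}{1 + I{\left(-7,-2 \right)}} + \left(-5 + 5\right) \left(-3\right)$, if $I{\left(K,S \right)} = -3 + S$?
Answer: $- \frac{51}{4} \approx -12.75$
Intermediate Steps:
$\frac{51}{1 + I{\left(-7,-2 \right)}} + \left(-5 + 5\right) \left(-3\right) = \frac{51}{1 - 5} + \left(-5 + 5\right) \left(-3\right) = \frac{51}{1 - 5} + 0 \left(-3\right) = \frac{51}{-4} + 0 = 51 \left(- \frac{1}{4}\right) + 0 = - \frac{51}{4} + 0 = - \frac{51}{4}$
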